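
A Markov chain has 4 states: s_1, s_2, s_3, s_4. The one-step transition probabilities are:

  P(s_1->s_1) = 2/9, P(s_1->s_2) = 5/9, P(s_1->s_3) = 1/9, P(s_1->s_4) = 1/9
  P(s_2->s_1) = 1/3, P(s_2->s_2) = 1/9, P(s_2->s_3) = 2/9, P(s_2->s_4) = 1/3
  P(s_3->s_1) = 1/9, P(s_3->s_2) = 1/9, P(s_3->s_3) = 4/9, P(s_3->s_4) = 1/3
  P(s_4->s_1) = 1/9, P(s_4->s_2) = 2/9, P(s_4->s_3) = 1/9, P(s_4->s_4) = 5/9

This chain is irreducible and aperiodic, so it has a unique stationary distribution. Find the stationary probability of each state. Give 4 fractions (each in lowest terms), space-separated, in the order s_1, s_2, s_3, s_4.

Answer: 83/452 53/226 93/452 85/226

Derivation:
The stationary distribution satisfies pi = pi * P, i.e.:
  pi_s_1 = 2/9*pi_s_1 + 1/3*pi_s_2 + 1/9*pi_s_3 + 1/9*pi_s_4
  pi_s_2 = 5/9*pi_s_1 + 1/9*pi_s_2 + 1/9*pi_s_3 + 2/9*pi_s_4
  pi_s_3 = 1/9*pi_s_1 + 2/9*pi_s_2 + 4/9*pi_s_3 + 1/9*pi_s_4
  pi_s_4 = 1/9*pi_s_1 + 1/3*pi_s_2 + 1/3*pi_s_3 + 5/9*pi_s_4
with normalization: pi_s_1 + pi_s_2 + pi_s_3 + pi_s_4 = 1.

Using the first 3 balance equations plus normalization, the linear system A*pi = b is:
  [-7/9, 1/3, 1/9, 1/9] . pi = 0
  [5/9, -8/9, 1/9, 2/9] . pi = 0
  [1/9, 2/9, -5/9, 1/9] . pi = 0
  [1, 1, 1, 1] . pi = 1

Solving yields:
  pi_s_1 = 83/452
  pi_s_2 = 53/226
  pi_s_3 = 93/452
  pi_s_4 = 85/226

Verification (pi * P):
  83/452*2/9 + 53/226*1/3 + 93/452*1/9 + 85/226*1/9 = 83/452 = pi_s_1  (ok)
  83/452*5/9 + 53/226*1/9 + 93/452*1/9 + 85/226*2/9 = 53/226 = pi_s_2  (ok)
  83/452*1/9 + 53/226*2/9 + 93/452*4/9 + 85/226*1/9 = 93/452 = pi_s_3  (ok)
  83/452*1/9 + 53/226*1/3 + 93/452*1/3 + 85/226*5/9 = 85/226 = pi_s_4  (ok)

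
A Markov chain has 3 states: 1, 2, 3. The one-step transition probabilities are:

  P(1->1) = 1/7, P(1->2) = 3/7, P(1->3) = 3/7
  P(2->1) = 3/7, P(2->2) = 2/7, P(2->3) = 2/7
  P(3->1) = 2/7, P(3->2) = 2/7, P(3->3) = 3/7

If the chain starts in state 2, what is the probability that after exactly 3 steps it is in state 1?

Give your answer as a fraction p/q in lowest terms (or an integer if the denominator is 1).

Computing P^3 by repeated multiplication:
P^1 =
  1: [1/7, 3/7, 3/7]
  2: [3/7, 2/7, 2/7]
  3: [2/7, 2/7, 3/7]
P^2 =
  1: [16/49, 15/49, 18/49]
  2: [13/49, 17/49, 19/49]
  3: [2/7, 16/49, 19/49]
P^3 =
  1: [97/343, 114/343, 132/343]
  2: [102/343, 111/343, 130/343]
  3: [100/343, 16/49, 131/343]

(P^3)[2 -> 1] = 102/343

Answer: 102/343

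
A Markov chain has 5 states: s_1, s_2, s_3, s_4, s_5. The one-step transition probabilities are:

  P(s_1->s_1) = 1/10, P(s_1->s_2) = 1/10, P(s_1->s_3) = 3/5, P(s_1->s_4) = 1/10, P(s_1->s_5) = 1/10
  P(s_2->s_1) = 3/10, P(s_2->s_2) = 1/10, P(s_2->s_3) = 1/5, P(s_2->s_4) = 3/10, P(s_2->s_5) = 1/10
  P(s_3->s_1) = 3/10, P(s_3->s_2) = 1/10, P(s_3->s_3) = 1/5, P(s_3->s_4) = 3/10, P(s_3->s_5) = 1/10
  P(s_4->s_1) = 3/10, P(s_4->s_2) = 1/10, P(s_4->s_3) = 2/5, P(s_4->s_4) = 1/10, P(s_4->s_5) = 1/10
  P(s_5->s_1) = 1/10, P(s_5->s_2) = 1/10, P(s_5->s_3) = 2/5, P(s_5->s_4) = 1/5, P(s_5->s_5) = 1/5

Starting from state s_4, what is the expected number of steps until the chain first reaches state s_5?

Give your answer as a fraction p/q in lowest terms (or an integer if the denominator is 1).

Let h_i = expected steps to first reach s_5 from state i.
Boundary: h_s_5 = 0.
First-step equations for the other states:
  h_s_1 = 1 + 1/10*h_s_1 + 1/10*h_s_2 + 3/5*h_s_3 + 1/10*h_s_4 + 1/10*h_s_5
  h_s_2 = 1 + 3/10*h_s_1 + 1/10*h_s_2 + 1/5*h_s_3 + 3/10*h_s_4 + 1/10*h_s_5
  h_s_3 = 1 + 3/10*h_s_1 + 1/10*h_s_2 + 1/5*h_s_3 + 3/10*h_s_4 + 1/10*h_s_5
  h_s_4 = 1 + 3/10*h_s_1 + 1/10*h_s_2 + 2/5*h_s_3 + 1/10*h_s_4 + 1/10*h_s_5

Substituting h_s_5 = 0 and rearranging gives the linear system (I - Q) h = 1:
  [9/10, -1/10, -3/5, -1/10] . (h_s_1, h_s_2, h_s_3, h_s_4) = 1
  [-3/10, 9/10, -1/5, -3/10] . (h_s_1, h_s_2, h_s_3, h_s_4) = 1
  [-3/10, -1/10, 4/5, -3/10] . (h_s_1, h_s_2, h_s_3, h_s_4) = 1
  [-3/10, -1/10, -2/5, 9/10] . (h_s_1, h_s_2, h_s_3, h_s_4) = 1

Solving yields:
  h_s_1 = 10
  h_s_2 = 10
  h_s_3 = 10
  h_s_4 = 10

Starting state is s_4, so the expected hitting time is h_s_4 = 10.

Answer: 10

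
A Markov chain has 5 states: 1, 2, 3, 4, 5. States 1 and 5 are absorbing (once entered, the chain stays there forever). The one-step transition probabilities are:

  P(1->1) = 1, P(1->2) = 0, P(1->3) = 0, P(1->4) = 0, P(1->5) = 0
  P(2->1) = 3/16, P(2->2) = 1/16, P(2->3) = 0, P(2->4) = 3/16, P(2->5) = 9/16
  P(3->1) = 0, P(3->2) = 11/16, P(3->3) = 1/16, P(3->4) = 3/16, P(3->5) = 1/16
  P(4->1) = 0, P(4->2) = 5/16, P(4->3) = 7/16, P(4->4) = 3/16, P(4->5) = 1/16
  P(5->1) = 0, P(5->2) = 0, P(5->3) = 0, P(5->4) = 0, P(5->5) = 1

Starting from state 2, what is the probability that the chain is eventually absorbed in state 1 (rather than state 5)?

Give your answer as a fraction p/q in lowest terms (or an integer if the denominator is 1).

Answer: 87/359

Derivation:
Let a_i = P(absorbed in 1 | start in state i).
Boundary conditions: a_1 = 1, a_5 = 0.
For each transient state i, a_i = sum_j P(i->j) * a_j:
  a_2 = 3/16*a_1 + 1/16*a_2 + 0*a_3 + 3/16*a_4 + 9/16*a_5
  a_3 = 0*a_1 + 11/16*a_2 + 1/16*a_3 + 3/16*a_4 + 1/16*a_5
  a_4 = 0*a_1 + 5/16*a_2 + 7/16*a_3 + 3/16*a_4 + 1/16*a_5

Substituting a_1 = 1 and a_5 = 0, rearrange to (I - Q) a = r where r[i] = P(i -> 1):
  [15/16, 0, -3/16] . (a_2, a_3, a_4) = 3/16
  [-11/16, 15/16, -3/16] . (a_2, a_3, a_4) = 0
  [-5/16, -7/16, 13/16] . (a_2, a_3, a_4) = 0

Solving yields:
  a_2 = 87/359
  a_3 = 79/359
  a_4 = 76/359

Starting state is 2, so the absorption probability is a_2 = 87/359.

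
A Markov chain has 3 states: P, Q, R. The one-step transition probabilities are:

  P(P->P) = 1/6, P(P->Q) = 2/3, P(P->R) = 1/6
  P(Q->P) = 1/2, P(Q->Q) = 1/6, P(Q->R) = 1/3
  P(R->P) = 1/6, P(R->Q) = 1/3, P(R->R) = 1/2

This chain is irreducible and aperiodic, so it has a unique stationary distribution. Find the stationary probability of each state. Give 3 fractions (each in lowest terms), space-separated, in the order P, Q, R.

The stationary distribution satisfies pi = pi * P, i.e.:
  pi_P = 1/6*pi_P + 1/2*pi_Q + 1/6*pi_R
  pi_Q = 2/3*pi_P + 1/6*pi_Q + 1/3*pi_R
  pi_R = 1/6*pi_P + 1/3*pi_Q + 1/2*pi_R
with normalization: pi_P + pi_Q + pi_R = 1.

Using the first 2 balance equations plus normalization, the linear system A*pi = b is:
  [-5/6, 1/2, 1/6] . pi = 0
  [2/3, -5/6, 1/3] . pi = 0
  [1, 1, 1] . pi = 1

Solving yields:
  pi_P = 11/38
  pi_Q = 7/19
  pi_R = 13/38

Verification (pi * P):
  11/38*1/6 + 7/19*1/2 + 13/38*1/6 = 11/38 = pi_P  (ok)
  11/38*2/3 + 7/19*1/6 + 13/38*1/3 = 7/19 = pi_Q  (ok)
  11/38*1/6 + 7/19*1/3 + 13/38*1/2 = 13/38 = pi_R  (ok)

Answer: 11/38 7/19 13/38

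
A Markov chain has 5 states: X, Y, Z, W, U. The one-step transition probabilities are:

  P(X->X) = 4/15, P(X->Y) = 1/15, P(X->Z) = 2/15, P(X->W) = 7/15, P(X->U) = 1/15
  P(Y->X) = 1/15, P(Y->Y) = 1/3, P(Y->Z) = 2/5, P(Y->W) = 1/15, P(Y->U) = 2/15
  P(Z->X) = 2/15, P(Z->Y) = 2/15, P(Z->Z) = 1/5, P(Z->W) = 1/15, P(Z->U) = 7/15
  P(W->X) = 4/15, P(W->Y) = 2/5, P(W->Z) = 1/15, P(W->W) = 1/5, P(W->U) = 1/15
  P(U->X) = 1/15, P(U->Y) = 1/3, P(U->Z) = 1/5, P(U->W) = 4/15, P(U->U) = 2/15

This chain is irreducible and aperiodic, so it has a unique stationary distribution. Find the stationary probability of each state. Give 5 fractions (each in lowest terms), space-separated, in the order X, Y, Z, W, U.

The stationary distribution satisfies pi = pi * P, i.e.:
  pi_X = 4/15*pi_X + 1/15*pi_Y + 2/15*pi_Z + 4/15*pi_W + 1/15*pi_U
  pi_Y = 1/15*pi_X + 1/3*pi_Y + 2/15*pi_Z + 2/5*pi_W + 1/3*pi_U
  pi_Z = 2/15*pi_X + 2/5*pi_Y + 1/5*pi_Z + 1/15*pi_W + 1/5*pi_U
  pi_W = 7/15*pi_X + 1/15*pi_Y + 1/15*pi_Z + 1/5*pi_W + 4/15*pi_U
  pi_U = 1/15*pi_X + 2/15*pi_Y + 7/15*pi_Z + 1/15*pi_W + 2/15*pi_U
with normalization: pi_X + pi_Y + pi_Z + pi_W + pi_U = 1.

Using the first 4 balance equations plus normalization, the linear system A*pi = b is:
  [-11/15, 1/15, 2/15, 4/15, 1/15] . pi = 0
  [1/15, -2/3, 2/15, 2/5, 1/3] . pi = 0
  [2/15, 2/5, -4/5, 1/15, 1/5] . pi = 0
  [7/15, 1/15, 1/15, -4/5, 4/15] . pi = 0
  [1, 1, 1, 1, 1] . pi = 1

Solving yields:
  pi_X = 233/1570
  pi_Y = 5569/21195
  pi_Z = 205/942
  pi_W = 2653/14130
  pi_U = 7777/42390

Verification (pi * P):
  233/1570*4/15 + 5569/21195*1/15 + 205/942*2/15 + 2653/14130*4/15 + 7777/42390*1/15 = 233/1570 = pi_X  (ok)
  233/1570*1/15 + 5569/21195*1/3 + 205/942*2/15 + 2653/14130*2/5 + 7777/42390*1/3 = 5569/21195 = pi_Y  (ok)
  233/1570*2/15 + 5569/21195*2/5 + 205/942*1/5 + 2653/14130*1/15 + 7777/42390*1/5 = 205/942 = pi_Z  (ok)
  233/1570*7/15 + 5569/21195*1/15 + 205/942*1/15 + 2653/14130*1/5 + 7777/42390*4/15 = 2653/14130 = pi_W  (ok)
  233/1570*1/15 + 5569/21195*2/15 + 205/942*7/15 + 2653/14130*1/15 + 7777/42390*2/15 = 7777/42390 = pi_U  (ok)

Answer: 233/1570 5569/21195 205/942 2653/14130 7777/42390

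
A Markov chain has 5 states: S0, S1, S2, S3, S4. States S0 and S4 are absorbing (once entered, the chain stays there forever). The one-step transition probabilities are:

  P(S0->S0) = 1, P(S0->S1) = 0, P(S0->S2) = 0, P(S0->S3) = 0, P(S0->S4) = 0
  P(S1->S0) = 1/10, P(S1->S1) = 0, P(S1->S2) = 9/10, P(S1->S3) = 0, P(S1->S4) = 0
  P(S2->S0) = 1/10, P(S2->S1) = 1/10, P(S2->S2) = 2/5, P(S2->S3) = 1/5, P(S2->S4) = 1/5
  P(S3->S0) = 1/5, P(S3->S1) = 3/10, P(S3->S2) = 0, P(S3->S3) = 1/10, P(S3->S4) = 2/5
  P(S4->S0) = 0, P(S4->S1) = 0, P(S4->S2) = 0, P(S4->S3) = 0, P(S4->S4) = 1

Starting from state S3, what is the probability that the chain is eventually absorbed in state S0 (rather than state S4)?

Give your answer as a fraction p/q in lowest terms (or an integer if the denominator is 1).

Let a_i = P(absorbed in S0 | start in state i).
Boundary conditions: a_S0 = 1, a_S4 = 0.
For each transient state i, a_i = sum_j P(i->j) * a_j:
  a_S1 = 1/10*a_S0 + 0*a_S1 + 9/10*a_S2 + 0*a_S3 + 0*a_S4
  a_S2 = 1/10*a_S0 + 1/10*a_S1 + 2/5*a_S2 + 1/5*a_S3 + 1/5*a_S4
  a_S3 = 1/5*a_S0 + 3/10*a_S1 + 0*a_S2 + 1/10*a_S3 + 2/5*a_S4

Substituting a_S0 = 1 and a_S4 = 0, rearrange to (I - Q) a = r where r[i] = P(i -> S0):
  [1, -9/10, 0] . (a_S1, a_S2, a_S3) = 1/10
  [-1/10, 3/5, -1/5] . (a_S1, a_S2, a_S3) = 1/10
  [-3/10, 0, 9/10] . (a_S1, a_S2, a_S3) = 1/5

Solving yields:
  a_S1 = 19/45
  a_S2 = 29/81
  a_S3 = 49/135

Starting state is S3, so the absorption probability is a_S3 = 49/135.

Answer: 49/135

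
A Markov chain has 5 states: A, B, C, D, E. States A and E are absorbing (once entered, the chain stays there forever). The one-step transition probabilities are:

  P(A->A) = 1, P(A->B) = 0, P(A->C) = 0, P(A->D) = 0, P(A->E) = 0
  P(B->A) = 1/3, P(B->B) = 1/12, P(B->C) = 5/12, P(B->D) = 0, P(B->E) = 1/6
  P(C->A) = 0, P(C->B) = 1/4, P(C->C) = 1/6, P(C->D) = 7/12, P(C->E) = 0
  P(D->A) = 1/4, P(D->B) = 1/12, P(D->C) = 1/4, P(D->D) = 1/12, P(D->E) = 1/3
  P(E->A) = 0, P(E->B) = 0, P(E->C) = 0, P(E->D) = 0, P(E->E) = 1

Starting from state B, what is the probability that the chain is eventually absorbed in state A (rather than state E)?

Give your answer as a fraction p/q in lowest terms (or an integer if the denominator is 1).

Answer: 461/779

Derivation:
Let a_i = P(absorbed in A | start in state i).
Boundary conditions: a_A = 1, a_E = 0.
For each transient state i, a_i = sum_j P(i->j) * a_j:
  a_B = 1/3*a_A + 1/12*a_B + 5/12*a_C + 0*a_D + 1/6*a_E
  a_C = 0*a_A + 1/4*a_B + 1/6*a_C + 7/12*a_D + 0*a_E
  a_D = 1/4*a_A + 1/12*a_B + 1/4*a_C + 1/12*a_D + 1/3*a_E

Substituting a_A = 1 and a_E = 0, rearrange to (I - Q) a = r where r[i] = P(i -> A):
  [11/12, -5/12, 0] . (a_B, a_C, a_D) = 1/3
  [-1/4, 5/6, -7/12] . (a_B, a_C, a_D) = 0
  [-1/12, -1/4, 11/12] . (a_B, a_C, a_D) = 1/4

Solving yields:
  a_B = 461/779
  a_C = 391/779
  a_D = 19/41

Starting state is B, so the absorption probability is a_B = 461/779.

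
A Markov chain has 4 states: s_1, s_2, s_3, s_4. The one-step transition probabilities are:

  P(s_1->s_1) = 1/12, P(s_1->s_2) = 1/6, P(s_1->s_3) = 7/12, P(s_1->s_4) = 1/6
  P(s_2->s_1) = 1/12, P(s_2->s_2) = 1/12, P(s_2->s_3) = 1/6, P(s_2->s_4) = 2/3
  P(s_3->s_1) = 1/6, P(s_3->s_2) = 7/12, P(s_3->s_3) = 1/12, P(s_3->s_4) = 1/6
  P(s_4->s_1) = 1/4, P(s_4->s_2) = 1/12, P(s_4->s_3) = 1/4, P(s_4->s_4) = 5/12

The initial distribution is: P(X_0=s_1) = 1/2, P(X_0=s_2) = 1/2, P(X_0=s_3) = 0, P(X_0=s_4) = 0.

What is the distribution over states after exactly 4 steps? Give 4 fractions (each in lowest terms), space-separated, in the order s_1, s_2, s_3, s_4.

Answer: 3511/20736 9263/41472 10073/41472 2519/6912

Derivation:
Propagating the distribution step by step (d_{t+1} = d_t * P):
d_0 = (s_1=1/2, s_2=1/2, s_3=0, s_4=0)
  d_1[s_1] = 1/2*1/12 + 1/2*1/12 + 0*1/6 + 0*1/4 = 1/12
  d_1[s_2] = 1/2*1/6 + 1/2*1/12 + 0*7/12 + 0*1/12 = 1/8
  d_1[s_3] = 1/2*7/12 + 1/2*1/6 + 0*1/12 + 0*1/4 = 3/8
  d_1[s_4] = 1/2*1/6 + 1/2*2/3 + 0*1/6 + 0*5/12 = 5/12
d_1 = (s_1=1/12, s_2=1/8, s_3=3/8, s_4=5/12)
  d_2[s_1] = 1/12*1/12 + 1/8*1/12 + 3/8*1/6 + 5/12*1/4 = 53/288
  d_2[s_2] = 1/12*1/6 + 1/8*1/12 + 3/8*7/12 + 5/12*1/12 = 5/18
  d_2[s_3] = 1/12*7/12 + 1/8*1/6 + 3/8*1/12 + 5/12*1/4 = 59/288
  d_2[s_4] = 1/12*1/6 + 1/8*2/3 + 3/8*1/6 + 5/12*5/12 = 1/3
d_2 = (s_1=53/288, s_2=5/18, s_3=59/288, s_4=1/3)
  d_3[s_1] = 53/288*1/12 + 5/18*1/12 + 59/288*1/6 + 1/3*1/4 = 539/3456
  d_3[s_2] = 53/288*1/6 + 5/18*1/12 + 59/288*7/12 + 1/3*1/12 = 695/3456
  d_3[s_3] = 53/288*7/12 + 5/18*1/6 + 59/288*1/12 + 1/3*1/4 = 439/1728
  d_3[s_4] = 53/288*1/6 + 5/18*2/3 + 59/288*1/6 + 1/3*5/12 = 7/18
d_3 = (s_1=539/3456, s_2=695/3456, s_3=439/1728, s_4=7/18)
  d_4[s_1] = 539/3456*1/12 + 695/3456*1/12 + 439/1728*1/6 + 7/18*1/4 = 3511/20736
  d_4[s_2] = 539/3456*1/6 + 695/3456*1/12 + 439/1728*7/12 + 7/18*1/12 = 9263/41472
  d_4[s_3] = 539/3456*7/12 + 695/3456*1/6 + 439/1728*1/12 + 7/18*1/4 = 10073/41472
  d_4[s_4] = 539/3456*1/6 + 695/3456*2/3 + 439/1728*1/6 + 7/18*5/12 = 2519/6912
d_4 = (s_1=3511/20736, s_2=9263/41472, s_3=10073/41472, s_4=2519/6912)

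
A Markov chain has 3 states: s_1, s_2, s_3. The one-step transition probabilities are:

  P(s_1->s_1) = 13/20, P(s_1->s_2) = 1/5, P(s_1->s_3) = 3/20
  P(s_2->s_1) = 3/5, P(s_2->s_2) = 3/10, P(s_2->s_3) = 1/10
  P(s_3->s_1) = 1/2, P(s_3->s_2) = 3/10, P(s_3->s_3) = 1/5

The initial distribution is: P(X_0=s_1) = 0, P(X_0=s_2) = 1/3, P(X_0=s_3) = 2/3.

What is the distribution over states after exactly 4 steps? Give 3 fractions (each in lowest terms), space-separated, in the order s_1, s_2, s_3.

Propagating the distribution step by step (d_{t+1} = d_t * P):
d_0 = (s_1=0, s_2=1/3, s_3=2/3)
  d_1[s_1] = 0*13/20 + 1/3*3/5 + 2/3*1/2 = 8/15
  d_1[s_2] = 0*1/5 + 1/3*3/10 + 2/3*3/10 = 3/10
  d_1[s_3] = 0*3/20 + 1/3*1/10 + 2/3*1/5 = 1/6
d_1 = (s_1=8/15, s_2=3/10, s_3=1/6)
  d_2[s_1] = 8/15*13/20 + 3/10*3/5 + 1/6*1/2 = 61/100
  d_2[s_2] = 8/15*1/5 + 3/10*3/10 + 1/6*3/10 = 37/150
  d_2[s_3] = 8/15*3/20 + 3/10*1/10 + 1/6*1/5 = 43/300
d_2 = (s_1=61/100, s_2=37/150, s_3=43/300)
  d_3[s_1] = 61/100*13/20 + 37/150*3/5 + 43/300*1/2 = 3697/6000
  d_3[s_2] = 61/100*1/5 + 37/150*3/10 + 43/300*3/10 = 239/1000
  d_3[s_3] = 61/100*3/20 + 37/150*1/10 + 43/300*1/5 = 869/6000
d_3 = (s_1=3697/6000, s_2=239/1000, s_3=869/6000)
  d_4[s_1] = 3697/6000*13/20 + 239/1000*3/5 + 869/6000*1/2 = 24653/40000
  d_4[s_2] = 3697/6000*1/5 + 239/1000*3/10 + 869/6000*3/10 = 14303/60000
  d_4[s_3] = 3697/6000*3/20 + 239/1000*1/10 + 869/6000*1/5 = 3487/24000
d_4 = (s_1=24653/40000, s_2=14303/60000, s_3=3487/24000)

Answer: 24653/40000 14303/60000 3487/24000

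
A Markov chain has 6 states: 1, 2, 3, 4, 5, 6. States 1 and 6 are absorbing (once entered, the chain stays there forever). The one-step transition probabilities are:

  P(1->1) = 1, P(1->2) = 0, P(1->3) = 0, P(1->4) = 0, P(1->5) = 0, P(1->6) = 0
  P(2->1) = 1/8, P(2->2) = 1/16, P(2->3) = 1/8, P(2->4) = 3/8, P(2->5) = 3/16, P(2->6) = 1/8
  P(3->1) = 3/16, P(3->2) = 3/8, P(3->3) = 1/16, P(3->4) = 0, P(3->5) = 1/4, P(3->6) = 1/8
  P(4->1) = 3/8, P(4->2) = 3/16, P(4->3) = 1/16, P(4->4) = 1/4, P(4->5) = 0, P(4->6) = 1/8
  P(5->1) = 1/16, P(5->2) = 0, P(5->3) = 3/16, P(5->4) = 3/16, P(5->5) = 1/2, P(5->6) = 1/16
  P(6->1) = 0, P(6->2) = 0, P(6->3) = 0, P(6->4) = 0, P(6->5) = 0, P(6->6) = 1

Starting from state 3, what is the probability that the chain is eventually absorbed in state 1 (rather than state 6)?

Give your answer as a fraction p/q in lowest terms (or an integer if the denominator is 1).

Answer: 1003/1633

Derivation:
Let a_i = P(absorbed in 1 | start in state i).
Boundary conditions: a_1 = 1, a_6 = 0.
For each transient state i, a_i = sum_j P(i->j) * a_j:
  a_2 = 1/8*a_1 + 1/16*a_2 + 1/8*a_3 + 3/8*a_4 + 3/16*a_5 + 1/8*a_6
  a_3 = 3/16*a_1 + 3/8*a_2 + 1/16*a_3 + 0*a_4 + 1/4*a_5 + 1/8*a_6
  a_4 = 3/8*a_1 + 3/16*a_2 + 1/16*a_3 + 1/4*a_4 + 0*a_5 + 1/8*a_6
  a_5 = 1/16*a_1 + 0*a_2 + 3/16*a_3 + 3/16*a_4 + 1/2*a_5 + 1/16*a_6

Substituting a_1 = 1 and a_6 = 0, rearrange to (I - Q) a = r where r[i] = P(i -> 1):
  [15/16, -1/8, -3/8, -3/16] . (a_2, a_3, a_4, a_5) = 1/8
  [-3/8, 15/16, 0, -1/4] . (a_2, a_3, a_4, a_5) = 3/16
  [-3/16, -1/16, 3/4, 0] . (a_2, a_3, a_4, a_5) = 3/8
  [0, -3/16, -3/16, 1/2] . (a_2, a_3, a_4, a_5) = 1/16

Solving yields:
  a_2 = 3047/4899
  a_3 = 1003/1633
  a_4 = 1154/1633
  a_5 = 1013/1633

Starting state is 3, so the absorption probability is a_3 = 1003/1633.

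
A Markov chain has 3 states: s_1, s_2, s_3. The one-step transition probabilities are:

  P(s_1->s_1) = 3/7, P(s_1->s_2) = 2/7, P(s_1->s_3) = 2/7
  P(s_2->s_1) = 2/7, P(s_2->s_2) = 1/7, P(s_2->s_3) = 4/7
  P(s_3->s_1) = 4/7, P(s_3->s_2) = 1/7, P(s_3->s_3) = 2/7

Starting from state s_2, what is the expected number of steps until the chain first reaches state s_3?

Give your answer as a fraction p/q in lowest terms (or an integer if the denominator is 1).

Answer: 21/10

Derivation:
Let h_i = expected steps to first reach s_3 from state i.
Boundary: h_s_3 = 0.
First-step equations for the other states:
  h_s_1 = 1 + 3/7*h_s_1 + 2/7*h_s_2 + 2/7*h_s_3
  h_s_2 = 1 + 2/7*h_s_1 + 1/7*h_s_2 + 4/7*h_s_3

Substituting h_s_3 = 0 and rearranging gives the linear system (I - Q) h = 1:
  [4/7, -2/7] . (h_s_1, h_s_2) = 1
  [-2/7, 6/7] . (h_s_1, h_s_2) = 1

Solving yields:
  h_s_1 = 14/5
  h_s_2 = 21/10

Starting state is s_2, so the expected hitting time is h_s_2 = 21/10.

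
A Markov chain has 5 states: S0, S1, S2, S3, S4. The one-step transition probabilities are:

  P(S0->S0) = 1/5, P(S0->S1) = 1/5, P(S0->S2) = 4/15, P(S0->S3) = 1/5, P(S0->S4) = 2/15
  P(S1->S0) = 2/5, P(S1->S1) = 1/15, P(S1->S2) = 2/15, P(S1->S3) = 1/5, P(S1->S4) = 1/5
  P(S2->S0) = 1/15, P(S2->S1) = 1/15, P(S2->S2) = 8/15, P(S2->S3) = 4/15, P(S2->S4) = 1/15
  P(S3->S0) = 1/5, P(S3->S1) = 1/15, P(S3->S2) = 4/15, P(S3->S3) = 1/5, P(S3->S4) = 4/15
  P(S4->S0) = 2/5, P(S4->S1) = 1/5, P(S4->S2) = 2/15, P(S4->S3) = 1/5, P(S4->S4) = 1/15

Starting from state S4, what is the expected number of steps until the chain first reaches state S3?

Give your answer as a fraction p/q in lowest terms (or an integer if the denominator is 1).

Answer: 215/47

Derivation:
Let h_i = expected steps to first reach S3 from state i.
Boundary: h_S3 = 0.
First-step equations for the other states:
  h_S0 = 1 + 1/5*h_S0 + 1/5*h_S1 + 4/15*h_S2 + 1/5*h_S3 + 2/15*h_S4
  h_S1 = 1 + 2/5*h_S0 + 1/15*h_S1 + 2/15*h_S2 + 1/5*h_S3 + 1/5*h_S4
  h_S2 = 1 + 1/15*h_S0 + 1/15*h_S1 + 8/15*h_S2 + 4/15*h_S3 + 1/15*h_S4
  h_S4 = 1 + 2/5*h_S0 + 1/5*h_S1 + 2/15*h_S2 + 1/5*h_S3 + 1/15*h_S4

Substituting h_S3 = 0 and rearranging gives the linear system (I - Q) h = 1:
  [4/5, -1/5, -4/15, -2/15] . (h_S0, h_S1, h_S2, h_S4) = 1
  [-2/5, 14/15, -2/15, -1/5] . (h_S0, h_S1, h_S2, h_S4) = 1
  [-1/15, -1/15, 7/15, -1/15] . (h_S0, h_S1, h_S2, h_S4) = 1
  [-2/5, -1/5, -2/15, 14/15] . (h_S0, h_S1, h_S2, h_S4) = 1

Solving yields:
  h_S0 = 425/94
  h_S1 = 215/47
  h_S2 = 385/94
  h_S4 = 215/47

Starting state is S4, so the expected hitting time is h_S4 = 215/47.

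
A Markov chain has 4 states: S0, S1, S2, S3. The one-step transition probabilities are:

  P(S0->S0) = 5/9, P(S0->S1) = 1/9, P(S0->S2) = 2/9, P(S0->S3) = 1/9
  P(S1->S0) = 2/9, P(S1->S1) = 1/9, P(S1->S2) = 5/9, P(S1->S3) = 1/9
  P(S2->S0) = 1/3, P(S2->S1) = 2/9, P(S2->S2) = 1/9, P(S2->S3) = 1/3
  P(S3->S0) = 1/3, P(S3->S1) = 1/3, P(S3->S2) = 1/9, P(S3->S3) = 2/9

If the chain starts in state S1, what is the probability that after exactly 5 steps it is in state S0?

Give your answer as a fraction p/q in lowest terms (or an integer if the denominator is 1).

Computing P^5 by repeated multiplication:
P^1 =
  S0: [5/9, 1/9, 2/9, 1/9]
  S1: [2/9, 1/9, 5/9, 1/9]
  S2: [1/3, 2/9, 1/9, 1/3]
  S3: [1/3, 1/3, 1/9, 2/9]
P^2 =
  S0: [4/9, 13/81, 2/9, 14/81]
  S1: [10/27, 16/81, 5/27, 20/81]
  S2: [31/81, 16/81, 20/81, 14/81]
  S3: [10/27, 14/81, 8/27, 13/81]
P^3 =
  S0: [302/729, 127/729, 169/729, 131/729]
  S1: [287/729, 136/729, 175/729, 131/729]
  S2: [289/729, 43/243, 176/729, 5/27]
  S3: [289/729, 131/729, 167/729, 142/729]
P^4 =
  S0: [296/729, 1160/6561, 19/81, 1198/6561]
  S1: [875/2187, 1166/6561, 520/2187, 1210/6561]
  S2: [2636/6561, 1175/6561, 1534/6561, 1216/6561]
  S3: [878/2187, 1180/6561, 514/2187, 1205/6561]
P^5 =
  S0: [23851/59049, 10496/59049, 13865/59049, 10837/59049]
  S1: [23767/59049, 10541/59049, 13850/59049, 10891/59049]
  S2: [23780/59049, 3509/19683, 13897/59049, 1205/6561]
  S3: [23771/59049, 10513/59049, 13915/59049, 10850/59049]

(P^5)[S1 -> S0] = 23767/59049

Answer: 23767/59049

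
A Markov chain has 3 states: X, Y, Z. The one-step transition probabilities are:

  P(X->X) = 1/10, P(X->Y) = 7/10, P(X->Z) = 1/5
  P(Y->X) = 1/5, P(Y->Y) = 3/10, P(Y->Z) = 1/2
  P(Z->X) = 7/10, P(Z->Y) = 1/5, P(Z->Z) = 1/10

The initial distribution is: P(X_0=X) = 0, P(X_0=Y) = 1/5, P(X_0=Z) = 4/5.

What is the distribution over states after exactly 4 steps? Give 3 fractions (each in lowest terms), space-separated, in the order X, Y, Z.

Propagating the distribution step by step (d_{t+1} = d_t * P):
d_0 = (X=0, Y=1/5, Z=4/5)
  d_1[X] = 0*1/10 + 1/5*1/5 + 4/5*7/10 = 3/5
  d_1[Y] = 0*7/10 + 1/5*3/10 + 4/5*1/5 = 11/50
  d_1[Z] = 0*1/5 + 1/5*1/2 + 4/5*1/10 = 9/50
d_1 = (X=3/5, Y=11/50, Z=9/50)
  d_2[X] = 3/5*1/10 + 11/50*1/5 + 9/50*7/10 = 23/100
  d_2[Y] = 3/5*7/10 + 11/50*3/10 + 9/50*1/5 = 261/500
  d_2[Z] = 3/5*1/5 + 11/50*1/2 + 9/50*1/10 = 31/125
d_2 = (X=23/100, Y=261/500, Z=31/125)
  d_3[X] = 23/100*1/10 + 261/500*1/5 + 31/125*7/10 = 301/1000
  d_3[Y] = 23/100*7/10 + 261/500*3/10 + 31/125*1/5 = 459/1250
  d_3[Z] = 23/100*1/5 + 261/500*1/2 + 31/125*1/10 = 1659/5000
d_3 = (X=301/1000, Y=459/1250, Z=1659/5000)
  d_4[X] = 301/1000*1/10 + 459/1250*1/5 + 1659/5000*7/10 = 1679/5000
  d_4[Y] = 301/1000*7/10 + 459/1250*3/10 + 1659/5000*1/5 = 19361/50000
  d_4[Z] = 301/1000*1/5 + 459/1250*1/2 + 1659/5000*1/10 = 13849/50000
d_4 = (X=1679/5000, Y=19361/50000, Z=13849/50000)

Answer: 1679/5000 19361/50000 13849/50000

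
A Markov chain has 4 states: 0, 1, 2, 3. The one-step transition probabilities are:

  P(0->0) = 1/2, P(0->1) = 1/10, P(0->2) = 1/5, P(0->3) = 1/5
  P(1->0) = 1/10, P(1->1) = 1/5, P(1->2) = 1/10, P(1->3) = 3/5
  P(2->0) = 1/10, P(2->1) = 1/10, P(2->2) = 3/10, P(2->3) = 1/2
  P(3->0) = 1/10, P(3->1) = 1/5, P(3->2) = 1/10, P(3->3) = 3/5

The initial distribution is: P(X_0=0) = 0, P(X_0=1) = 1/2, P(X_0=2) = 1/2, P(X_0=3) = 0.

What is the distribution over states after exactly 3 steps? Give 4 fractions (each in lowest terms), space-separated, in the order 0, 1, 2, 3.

Answer: 39/250 171/1000 18/125 529/1000

Derivation:
Propagating the distribution step by step (d_{t+1} = d_t * P):
d_0 = (0=0, 1=1/2, 2=1/2, 3=0)
  d_1[0] = 0*1/2 + 1/2*1/10 + 1/2*1/10 + 0*1/10 = 1/10
  d_1[1] = 0*1/10 + 1/2*1/5 + 1/2*1/10 + 0*1/5 = 3/20
  d_1[2] = 0*1/5 + 1/2*1/10 + 1/2*3/10 + 0*1/10 = 1/5
  d_1[3] = 0*1/5 + 1/2*3/5 + 1/2*1/2 + 0*3/5 = 11/20
d_1 = (0=1/10, 1=3/20, 2=1/5, 3=11/20)
  d_2[0] = 1/10*1/2 + 3/20*1/10 + 1/5*1/10 + 11/20*1/10 = 7/50
  d_2[1] = 1/10*1/10 + 3/20*1/5 + 1/5*1/10 + 11/20*1/5 = 17/100
  d_2[2] = 1/10*1/5 + 3/20*1/10 + 1/5*3/10 + 11/20*1/10 = 3/20
  d_2[3] = 1/10*1/5 + 3/20*3/5 + 1/5*1/2 + 11/20*3/5 = 27/50
d_2 = (0=7/50, 1=17/100, 2=3/20, 3=27/50)
  d_3[0] = 7/50*1/2 + 17/100*1/10 + 3/20*1/10 + 27/50*1/10 = 39/250
  d_3[1] = 7/50*1/10 + 17/100*1/5 + 3/20*1/10 + 27/50*1/5 = 171/1000
  d_3[2] = 7/50*1/5 + 17/100*1/10 + 3/20*3/10 + 27/50*1/10 = 18/125
  d_3[3] = 7/50*1/5 + 17/100*3/5 + 3/20*1/2 + 27/50*3/5 = 529/1000
d_3 = (0=39/250, 1=171/1000, 2=18/125, 3=529/1000)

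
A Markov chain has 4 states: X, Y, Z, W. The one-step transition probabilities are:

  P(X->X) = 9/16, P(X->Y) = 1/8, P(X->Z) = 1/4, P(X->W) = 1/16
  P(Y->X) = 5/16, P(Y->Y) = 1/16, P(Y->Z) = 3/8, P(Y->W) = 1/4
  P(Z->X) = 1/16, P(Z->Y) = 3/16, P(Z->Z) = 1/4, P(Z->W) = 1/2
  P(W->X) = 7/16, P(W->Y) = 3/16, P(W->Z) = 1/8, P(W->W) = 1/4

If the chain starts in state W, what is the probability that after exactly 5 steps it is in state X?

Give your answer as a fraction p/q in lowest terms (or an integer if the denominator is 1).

Answer: 98751/262144

Derivation:
Computing P^5 by repeated multiplication:
P^1 =
  X: [9/16, 1/8, 1/4, 1/16]
  Y: [5/16, 1/16, 3/8, 1/4]
  Z: [1/16, 3/16, 1/4, 1/2]
  W: [7/16, 3/16, 1/8, 1/4]
P^2 =
  X: [51/128, 35/256, 33/128, 53/256]
  Y: [21/64, 41/256, 29/128, 73/256]
  Z: [21/64, 41/256, 27/128, 77/256]
  W: [27/64, 35/256, 31/128, 51/256]
P^3 =
  X: [765/2048, 149/1024, 247/1024, 491/2048]
  Y: [765/2048, 301/2048, 15/64, 251/1024]
  Z: [777/2048, 301/2048, 119/512, 247/1024]
  W: [783/2048, 295/2048, 31/128, 237/1024]
P^4 =
  X: [6153/16384, 4783/32768, 3903/16384, 7873/32768]
  Y: [387/1024, 4777/32768, 3895/16384, 7817/32768]
  Z: [777/2048, 4765/32768, 3903/16384, 7765/32768]
  W: [771/2048, 4771/32768, 3917/16384, 7827/32768]
P^5 =
  X: [98793/262144, 4777/32768, 31223/131072, 62689/262144]
  Y: [98925/262144, 38183/262144, 1953/8192, 15635/65536]
  Z: [98937/262144, 38171/262144, 7817/32768, 15625/65536]
  W: [98751/262144, 38213/262144, 3905/16384, 15675/65536]

(P^5)[W -> X] = 98751/262144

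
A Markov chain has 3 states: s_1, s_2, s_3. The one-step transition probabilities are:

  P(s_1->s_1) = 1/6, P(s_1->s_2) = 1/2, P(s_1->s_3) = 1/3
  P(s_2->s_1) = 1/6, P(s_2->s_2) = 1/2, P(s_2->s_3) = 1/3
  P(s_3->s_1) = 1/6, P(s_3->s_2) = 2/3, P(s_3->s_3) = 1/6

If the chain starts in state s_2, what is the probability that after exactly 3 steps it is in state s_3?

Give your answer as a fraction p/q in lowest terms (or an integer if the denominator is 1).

Computing P^3 by repeated multiplication:
P^1 =
  s_1: [1/6, 1/2, 1/3]
  s_2: [1/6, 1/2, 1/3]
  s_3: [1/6, 2/3, 1/6]
P^2 =
  s_1: [1/6, 5/9, 5/18]
  s_2: [1/6, 5/9, 5/18]
  s_3: [1/6, 19/36, 11/36]
P^3 =
  s_1: [1/6, 59/108, 31/108]
  s_2: [1/6, 59/108, 31/108]
  s_3: [1/6, 119/216, 61/216]

(P^3)[s_2 -> s_3] = 31/108

Answer: 31/108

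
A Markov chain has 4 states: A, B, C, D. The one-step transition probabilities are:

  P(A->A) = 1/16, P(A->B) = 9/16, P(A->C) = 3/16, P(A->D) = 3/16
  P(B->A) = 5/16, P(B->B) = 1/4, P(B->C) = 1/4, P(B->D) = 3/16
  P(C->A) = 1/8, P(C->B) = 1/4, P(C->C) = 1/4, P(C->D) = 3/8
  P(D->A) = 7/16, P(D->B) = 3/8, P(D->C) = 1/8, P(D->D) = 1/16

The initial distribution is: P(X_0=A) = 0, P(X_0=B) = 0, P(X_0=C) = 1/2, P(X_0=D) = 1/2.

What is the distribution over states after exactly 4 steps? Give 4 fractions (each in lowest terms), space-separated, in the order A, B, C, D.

Propagating the distribution step by step (d_{t+1} = d_t * P):
d_0 = (A=0, B=0, C=1/2, D=1/2)
  d_1[A] = 0*1/16 + 0*5/16 + 1/2*1/8 + 1/2*7/16 = 9/32
  d_1[B] = 0*9/16 + 0*1/4 + 1/2*1/4 + 1/2*3/8 = 5/16
  d_1[C] = 0*3/16 + 0*1/4 + 1/2*1/4 + 1/2*1/8 = 3/16
  d_1[D] = 0*3/16 + 0*3/16 + 1/2*3/8 + 1/2*1/16 = 7/32
d_1 = (A=9/32, B=5/16, C=3/16, D=7/32)
  d_2[A] = 9/32*1/16 + 5/16*5/16 + 3/16*1/8 + 7/32*7/16 = 15/64
  d_2[B] = 9/32*9/16 + 5/16*1/4 + 3/16*1/4 + 7/32*3/8 = 187/512
  d_2[C] = 9/32*3/16 + 5/16*1/4 + 3/16*1/4 + 7/32*1/8 = 105/512
  d_2[D] = 9/32*3/16 + 5/16*3/16 + 3/16*3/8 + 7/32*1/16 = 25/128
d_2 = (A=15/64, B=187/512, C=105/512, D=25/128)
  d_3[A] = 15/64*1/16 + 187/512*5/16 + 105/512*1/8 + 25/128*7/16 = 1965/8192
  d_3[B] = 15/64*9/16 + 187/512*1/4 + 105/512*1/4 + 25/128*3/8 = 89/256
  d_3[C] = 15/64*3/16 + 187/512*1/4 + 105/512*1/4 + 25/128*1/8 = 27/128
  d_3[D] = 15/64*3/16 + 187/512*3/16 + 105/512*3/8 + 25/128*1/16 = 1651/8192
d_3 = (A=1965/8192, B=89/256, C=27/128, D=1651/8192)
  d_4[A] = 1965/8192*1/16 + 89/256*5/16 + 27/128*1/8 + 1651/8192*7/16 = 15609/65536
  d_4[B] = 1965/8192*9/16 + 89/256*1/4 + 27/128*1/4 + 1651/8192*3/8 = 45895/131072
  d_4[C] = 1965/8192*3/16 + 89/256*1/4 + 27/128*1/4 + 1651/8192*1/8 = 27501/131072
  d_4[D] = 1965/8192*3/16 + 89/256*3/16 + 27/128*3/8 + 1651/8192*1/16 = 13229/65536
d_4 = (A=15609/65536, B=45895/131072, C=27501/131072, D=13229/65536)

Answer: 15609/65536 45895/131072 27501/131072 13229/65536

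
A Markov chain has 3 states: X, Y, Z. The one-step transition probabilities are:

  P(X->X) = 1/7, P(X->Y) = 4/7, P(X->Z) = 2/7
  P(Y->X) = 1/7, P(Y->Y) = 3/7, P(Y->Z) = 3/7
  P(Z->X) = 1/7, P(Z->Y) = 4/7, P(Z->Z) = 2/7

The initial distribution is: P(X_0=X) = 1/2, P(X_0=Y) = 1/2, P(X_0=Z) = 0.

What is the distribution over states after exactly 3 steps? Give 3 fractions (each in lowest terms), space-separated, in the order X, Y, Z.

Propagating the distribution step by step (d_{t+1} = d_t * P):
d_0 = (X=1/2, Y=1/2, Z=0)
  d_1[X] = 1/2*1/7 + 1/2*1/7 + 0*1/7 = 1/7
  d_1[Y] = 1/2*4/7 + 1/2*3/7 + 0*4/7 = 1/2
  d_1[Z] = 1/2*2/7 + 1/2*3/7 + 0*2/7 = 5/14
d_1 = (X=1/7, Y=1/2, Z=5/14)
  d_2[X] = 1/7*1/7 + 1/2*1/7 + 5/14*1/7 = 1/7
  d_2[Y] = 1/7*4/7 + 1/2*3/7 + 5/14*4/7 = 1/2
  d_2[Z] = 1/7*2/7 + 1/2*3/7 + 5/14*2/7 = 5/14
d_2 = (X=1/7, Y=1/2, Z=5/14)
  d_3[X] = 1/7*1/7 + 1/2*1/7 + 5/14*1/7 = 1/7
  d_3[Y] = 1/7*4/7 + 1/2*3/7 + 5/14*4/7 = 1/2
  d_3[Z] = 1/7*2/7 + 1/2*3/7 + 5/14*2/7 = 5/14
d_3 = (X=1/7, Y=1/2, Z=5/14)

Answer: 1/7 1/2 5/14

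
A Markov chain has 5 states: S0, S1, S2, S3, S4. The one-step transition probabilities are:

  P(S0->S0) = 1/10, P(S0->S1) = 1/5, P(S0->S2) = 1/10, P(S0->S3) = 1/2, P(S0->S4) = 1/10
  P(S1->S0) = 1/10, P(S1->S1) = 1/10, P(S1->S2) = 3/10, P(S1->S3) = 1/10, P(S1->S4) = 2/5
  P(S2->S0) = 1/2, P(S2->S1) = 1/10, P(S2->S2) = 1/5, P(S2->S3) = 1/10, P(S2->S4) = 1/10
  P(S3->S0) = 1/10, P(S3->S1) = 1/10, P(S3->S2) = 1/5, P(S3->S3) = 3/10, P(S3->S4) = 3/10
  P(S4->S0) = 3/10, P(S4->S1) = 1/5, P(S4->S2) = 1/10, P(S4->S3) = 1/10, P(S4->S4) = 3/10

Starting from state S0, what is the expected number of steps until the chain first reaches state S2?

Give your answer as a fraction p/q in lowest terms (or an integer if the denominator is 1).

Let h_i = expected steps to first reach S2 from state i.
Boundary: h_S2 = 0.
First-step equations for the other states:
  h_S0 = 1 + 1/10*h_S0 + 1/5*h_S1 + 1/10*h_S2 + 1/2*h_S3 + 1/10*h_S4
  h_S1 = 1 + 1/10*h_S0 + 1/10*h_S1 + 3/10*h_S2 + 1/10*h_S3 + 2/5*h_S4
  h_S3 = 1 + 1/10*h_S0 + 1/10*h_S1 + 1/5*h_S2 + 3/10*h_S3 + 3/10*h_S4
  h_S4 = 1 + 3/10*h_S0 + 1/5*h_S1 + 1/10*h_S2 + 1/10*h_S3 + 3/10*h_S4

Substituting h_S2 = 0 and rearranging gives the linear system (I - Q) h = 1:
  [9/10, -1/5, -1/2, -1/10] . (h_S0, h_S1, h_S3, h_S4) = 1
  [-1/10, 9/10, -1/10, -2/5] . (h_S0, h_S1, h_S3, h_S4) = 1
  [-1/10, -1/10, 7/10, -3/10] . (h_S0, h_S1, h_S3, h_S4) = 1
  [-3/10, -1/5, -1/10, 7/10] . (h_S0, h_S1, h_S3, h_S4) = 1

Solving yields:
  h_S0 = 1375/219
  h_S1 = 390/73
  h_S3 = 1285/219
  h_S4 = 1420/219

Starting state is S0, so the expected hitting time is h_S0 = 1375/219.

Answer: 1375/219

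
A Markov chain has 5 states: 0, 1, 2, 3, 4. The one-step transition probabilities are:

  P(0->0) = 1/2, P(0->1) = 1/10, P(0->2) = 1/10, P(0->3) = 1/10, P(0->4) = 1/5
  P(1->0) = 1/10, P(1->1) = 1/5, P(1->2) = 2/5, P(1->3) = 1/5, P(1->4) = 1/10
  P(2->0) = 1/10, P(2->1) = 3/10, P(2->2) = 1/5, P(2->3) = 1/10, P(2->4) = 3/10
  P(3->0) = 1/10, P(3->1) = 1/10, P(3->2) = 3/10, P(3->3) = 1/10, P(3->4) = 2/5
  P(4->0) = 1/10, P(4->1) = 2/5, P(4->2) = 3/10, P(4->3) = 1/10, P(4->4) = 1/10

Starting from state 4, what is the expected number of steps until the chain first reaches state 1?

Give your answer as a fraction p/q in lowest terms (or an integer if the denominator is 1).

Answer: 825/244

Derivation:
Let h_i = expected steps to first reach 1 from state i.
Boundary: h_1 = 0.
First-step equations for the other states:
  h_0 = 1 + 1/2*h_0 + 1/10*h_1 + 1/10*h_2 + 1/10*h_3 + 1/5*h_4
  h_2 = 1 + 1/10*h_0 + 3/10*h_1 + 1/5*h_2 + 1/10*h_3 + 3/10*h_4
  h_3 = 1 + 1/10*h_0 + 1/10*h_1 + 3/10*h_2 + 1/10*h_3 + 2/5*h_4
  h_4 = 1 + 1/10*h_0 + 2/5*h_1 + 3/10*h_2 + 1/10*h_3 + 1/10*h_4

Substituting h_1 = 0 and rearranging gives the linear system (I - Q) h = 1:
  [1/2, -1/10, -1/10, -1/5] . (h_0, h_2, h_3, h_4) = 1
  [-1/10, 4/5, -1/10, -3/10] . (h_0, h_2, h_3, h_4) = 1
  [-1/10, -3/10, 9/10, -2/5] . (h_0, h_2, h_3, h_4) = 1
  [-1/10, -3/10, -1/10, 9/10] . (h_0, h_2, h_3, h_4) = 1

Solving yields:
  h_0 = 2425/488
  h_2 = 225/61
  h_3 = 2145/488
  h_4 = 825/244

Starting state is 4, so the expected hitting time is h_4 = 825/244.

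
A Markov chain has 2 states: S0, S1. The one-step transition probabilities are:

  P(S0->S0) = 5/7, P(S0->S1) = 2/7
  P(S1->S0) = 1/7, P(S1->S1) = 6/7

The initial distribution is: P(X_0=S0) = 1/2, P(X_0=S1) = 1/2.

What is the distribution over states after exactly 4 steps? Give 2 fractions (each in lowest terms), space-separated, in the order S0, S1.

Propagating the distribution step by step (d_{t+1} = d_t * P):
d_0 = (S0=1/2, S1=1/2)
  d_1[S0] = 1/2*5/7 + 1/2*1/7 = 3/7
  d_1[S1] = 1/2*2/7 + 1/2*6/7 = 4/7
d_1 = (S0=3/7, S1=4/7)
  d_2[S0] = 3/7*5/7 + 4/7*1/7 = 19/49
  d_2[S1] = 3/7*2/7 + 4/7*6/7 = 30/49
d_2 = (S0=19/49, S1=30/49)
  d_3[S0] = 19/49*5/7 + 30/49*1/7 = 125/343
  d_3[S1] = 19/49*2/7 + 30/49*6/7 = 218/343
d_3 = (S0=125/343, S1=218/343)
  d_4[S0] = 125/343*5/7 + 218/343*1/7 = 843/2401
  d_4[S1] = 125/343*2/7 + 218/343*6/7 = 1558/2401
d_4 = (S0=843/2401, S1=1558/2401)

Answer: 843/2401 1558/2401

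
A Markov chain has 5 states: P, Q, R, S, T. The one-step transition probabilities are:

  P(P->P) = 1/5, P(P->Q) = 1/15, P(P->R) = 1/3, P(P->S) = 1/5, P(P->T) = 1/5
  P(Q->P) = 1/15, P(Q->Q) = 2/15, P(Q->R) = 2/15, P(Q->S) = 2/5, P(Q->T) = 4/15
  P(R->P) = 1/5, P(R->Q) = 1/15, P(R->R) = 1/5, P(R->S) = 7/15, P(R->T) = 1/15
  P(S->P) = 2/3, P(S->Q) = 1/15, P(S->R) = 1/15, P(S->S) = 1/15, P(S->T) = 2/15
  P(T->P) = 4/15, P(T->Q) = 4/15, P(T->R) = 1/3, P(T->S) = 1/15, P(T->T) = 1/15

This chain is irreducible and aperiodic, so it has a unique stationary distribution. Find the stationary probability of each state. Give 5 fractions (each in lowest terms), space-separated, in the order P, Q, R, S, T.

The stationary distribution satisfies pi = pi * P, i.e.:
  pi_P = 1/5*pi_P + 1/15*pi_Q + 1/5*pi_R + 2/3*pi_S + 4/15*pi_T
  pi_Q = 1/15*pi_P + 2/15*pi_Q + 1/15*pi_R + 1/15*pi_S + 4/15*pi_T
  pi_R = 1/3*pi_P + 2/15*pi_Q + 1/5*pi_R + 1/15*pi_S + 1/3*pi_T
  pi_S = 1/5*pi_P + 2/5*pi_Q + 7/15*pi_R + 1/15*pi_S + 1/15*pi_T
  pi_T = 1/5*pi_P + 4/15*pi_Q + 1/15*pi_R + 2/15*pi_S + 1/15*pi_T
with normalization: pi_P + pi_Q + pi_R + pi_S + pi_T = 1.

Using the first 4 balance equations plus normalization, the linear system A*pi = b is:
  [-4/5, 1/15, 1/5, 2/3, 4/15] . pi = 0
  [1/15, -13/15, 1/15, 1/15, 4/15] . pi = 0
  [1/3, 2/15, -4/5, 1/15, 1/3] . pi = 0
  [1/5, 2/5, 7/15, -14/15, 1/15] . pi = 0
  [1, 1, 1, 1, 1] . pi = 1

Solving yields:
  pi_P = 21577/71162
  pi_Q = 7261/71162
  pi_R = 2257/10166
  pi_S = 16361/71162
  pi_T = 726/5083

Verification (pi * P):
  21577/71162*1/5 + 7261/71162*1/15 + 2257/10166*1/5 + 16361/71162*2/3 + 726/5083*4/15 = 21577/71162 = pi_P  (ok)
  21577/71162*1/15 + 7261/71162*2/15 + 2257/10166*1/15 + 16361/71162*1/15 + 726/5083*4/15 = 7261/71162 = pi_Q  (ok)
  21577/71162*1/3 + 7261/71162*2/15 + 2257/10166*1/5 + 16361/71162*1/15 + 726/5083*1/3 = 2257/10166 = pi_R  (ok)
  21577/71162*1/5 + 7261/71162*2/5 + 2257/10166*7/15 + 16361/71162*1/15 + 726/5083*1/15 = 16361/71162 = pi_S  (ok)
  21577/71162*1/5 + 7261/71162*4/15 + 2257/10166*1/15 + 16361/71162*2/15 + 726/5083*1/15 = 726/5083 = pi_T  (ok)

Answer: 21577/71162 7261/71162 2257/10166 16361/71162 726/5083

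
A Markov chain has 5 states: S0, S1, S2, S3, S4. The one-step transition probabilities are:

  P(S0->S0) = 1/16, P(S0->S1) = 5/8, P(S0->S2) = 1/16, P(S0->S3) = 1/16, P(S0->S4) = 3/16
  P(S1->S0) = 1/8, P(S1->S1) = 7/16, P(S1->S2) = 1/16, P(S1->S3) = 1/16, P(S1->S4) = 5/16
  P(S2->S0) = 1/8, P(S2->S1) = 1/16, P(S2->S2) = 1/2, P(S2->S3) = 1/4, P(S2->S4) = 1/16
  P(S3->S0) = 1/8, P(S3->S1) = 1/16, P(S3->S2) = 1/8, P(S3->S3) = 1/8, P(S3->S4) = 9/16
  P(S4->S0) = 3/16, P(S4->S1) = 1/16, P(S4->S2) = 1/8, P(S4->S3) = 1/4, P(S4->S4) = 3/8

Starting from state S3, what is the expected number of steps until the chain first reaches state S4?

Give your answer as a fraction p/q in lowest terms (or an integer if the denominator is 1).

Let h_i = expected steps to first reach S4 from state i.
Boundary: h_S4 = 0.
First-step equations for the other states:
  h_S0 = 1 + 1/16*h_S0 + 5/8*h_S1 + 1/16*h_S2 + 1/16*h_S3 + 3/16*h_S4
  h_S1 = 1 + 1/8*h_S0 + 7/16*h_S1 + 1/16*h_S2 + 1/16*h_S3 + 5/16*h_S4
  h_S2 = 1 + 1/8*h_S0 + 1/16*h_S1 + 1/2*h_S2 + 1/4*h_S3 + 1/16*h_S4
  h_S3 = 1 + 1/8*h_S0 + 1/16*h_S1 + 1/8*h_S2 + 1/8*h_S3 + 9/16*h_S4

Substituting h_S4 = 0 and rearranging gives the linear system (I - Q) h = 1:
  [15/16, -5/8, -1/16, -1/16] . (h_S0, h_S1, h_S2, h_S3) = 1
  [-1/8, 9/16, -1/16, -1/16] . (h_S0, h_S1, h_S2, h_S3) = 1
  [-1/8, -1/16, 1/2, -1/4] . (h_S0, h_S1, h_S2, h_S3) = 1
  [-1/8, -1/16, -1/8, 7/8] . (h_S0, h_S1, h_S2, h_S3) = 1

Solving yields:
  h_S0 = 10032/2605
  h_S1 = 8976/2605
  h_S2 = 2448/521
  h_S3 = 1360/521

Starting state is S3, so the expected hitting time is h_S3 = 1360/521.

Answer: 1360/521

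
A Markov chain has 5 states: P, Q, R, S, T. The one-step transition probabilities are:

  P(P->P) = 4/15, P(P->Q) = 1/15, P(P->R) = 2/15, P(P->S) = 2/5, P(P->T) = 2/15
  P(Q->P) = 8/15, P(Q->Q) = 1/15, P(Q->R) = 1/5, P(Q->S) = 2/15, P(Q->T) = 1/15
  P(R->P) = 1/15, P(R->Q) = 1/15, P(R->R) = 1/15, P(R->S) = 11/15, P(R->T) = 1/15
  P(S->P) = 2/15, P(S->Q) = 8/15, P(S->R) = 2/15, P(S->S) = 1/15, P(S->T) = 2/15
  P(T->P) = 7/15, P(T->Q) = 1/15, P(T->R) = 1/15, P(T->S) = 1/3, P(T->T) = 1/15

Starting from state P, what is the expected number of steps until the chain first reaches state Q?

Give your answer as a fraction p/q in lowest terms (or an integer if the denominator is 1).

Answer: 170/37

Derivation:
Let h_i = expected steps to first reach Q from state i.
Boundary: h_Q = 0.
First-step equations for the other states:
  h_P = 1 + 4/15*h_P + 1/15*h_Q + 2/15*h_R + 2/5*h_S + 2/15*h_T
  h_R = 1 + 1/15*h_P + 1/15*h_Q + 1/15*h_R + 11/15*h_S + 1/15*h_T
  h_S = 1 + 2/15*h_P + 8/15*h_Q + 2/15*h_R + 1/15*h_S + 2/15*h_T
  h_T = 1 + 7/15*h_P + 1/15*h_Q + 1/15*h_R + 1/3*h_S + 1/15*h_T

Substituting h_Q = 0 and rearranging gives the linear system (I - Q) h = 1:
  [11/15, -2/15, -2/5, -2/15] . (h_P, h_R, h_S, h_T) = 1
  [-1/15, 14/15, -11/15, -1/15] . (h_P, h_R, h_S, h_T) = 1
  [-2/15, -2/15, 14/15, -2/15] . (h_P, h_R, h_S, h_T) = 1
  [-7/15, -1/15, -1/3, 14/15] . (h_P, h_R, h_S, h_T) = 1

Solving yields:
  h_P = 170/37
  h_R = 1511/370
  h_S = 221/74
  h_T = 1749/370

Starting state is P, so the expected hitting time is h_P = 170/37.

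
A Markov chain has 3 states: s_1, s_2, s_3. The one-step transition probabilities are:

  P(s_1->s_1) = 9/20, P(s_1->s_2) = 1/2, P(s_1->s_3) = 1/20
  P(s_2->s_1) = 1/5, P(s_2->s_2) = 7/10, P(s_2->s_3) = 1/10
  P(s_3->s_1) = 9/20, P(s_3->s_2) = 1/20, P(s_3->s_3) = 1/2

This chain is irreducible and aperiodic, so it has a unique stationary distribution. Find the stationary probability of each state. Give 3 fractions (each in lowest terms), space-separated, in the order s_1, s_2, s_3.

Answer: 58/185 101/185 26/185

Derivation:
The stationary distribution satisfies pi = pi * P, i.e.:
  pi_s_1 = 9/20*pi_s_1 + 1/5*pi_s_2 + 9/20*pi_s_3
  pi_s_2 = 1/2*pi_s_1 + 7/10*pi_s_2 + 1/20*pi_s_3
  pi_s_3 = 1/20*pi_s_1 + 1/10*pi_s_2 + 1/2*pi_s_3
with normalization: pi_s_1 + pi_s_2 + pi_s_3 = 1.

Using the first 2 balance equations plus normalization, the linear system A*pi = b is:
  [-11/20, 1/5, 9/20] . pi = 0
  [1/2, -3/10, 1/20] . pi = 0
  [1, 1, 1] . pi = 1

Solving yields:
  pi_s_1 = 58/185
  pi_s_2 = 101/185
  pi_s_3 = 26/185

Verification (pi * P):
  58/185*9/20 + 101/185*1/5 + 26/185*9/20 = 58/185 = pi_s_1  (ok)
  58/185*1/2 + 101/185*7/10 + 26/185*1/20 = 101/185 = pi_s_2  (ok)
  58/185*1/20 + 101/185*1/10 + 26/185*1/2 = 26/185 = pi_s_3  (ok)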